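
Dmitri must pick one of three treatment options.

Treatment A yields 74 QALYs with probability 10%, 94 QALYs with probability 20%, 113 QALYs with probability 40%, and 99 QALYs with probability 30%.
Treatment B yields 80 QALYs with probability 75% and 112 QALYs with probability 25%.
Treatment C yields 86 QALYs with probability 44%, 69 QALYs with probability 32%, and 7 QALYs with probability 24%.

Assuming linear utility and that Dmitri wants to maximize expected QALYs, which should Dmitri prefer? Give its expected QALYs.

Treatment A (101.1 QALYs)

Treatment A = 0.1 × 74 + 0.2 × 94 + 0.4 × 113 + 0.3 × 99 = 7.4 + 18.8 + 45.2 + 29.7 = 101.1
Treatment B = 0.75 × 80 + 0.25 × 112 = 60 + 28 = 88
Treatment C = 0.44 × 86 + 0.32 × 69 + 0.24 × 7 = 37.84 + 22.08 + 1.68 = 61.6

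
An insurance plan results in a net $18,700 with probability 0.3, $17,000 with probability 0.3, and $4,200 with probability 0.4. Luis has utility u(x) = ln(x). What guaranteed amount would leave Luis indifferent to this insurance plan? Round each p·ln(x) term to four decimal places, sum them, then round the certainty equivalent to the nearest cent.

E[u] = 0.3·ln(18700) + 0.3·ln(17000) + 0.4·ln(4200) = 2.9509 + 2.9223 + 3.3371 = 9.2103
CE = e^9.2103 ≈ 9999.60

$9,999.60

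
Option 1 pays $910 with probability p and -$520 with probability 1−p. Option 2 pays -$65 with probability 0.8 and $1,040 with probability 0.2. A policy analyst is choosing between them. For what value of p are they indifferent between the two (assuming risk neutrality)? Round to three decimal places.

EV(Option 2) = 0.8 × (-65) + 0.2 × 1040 = -52 + 208 = 156
p·910 + (1−p)·(-520) = 156
1430p − 520 = 156
p = (156 + 520) / 1430

p = 0.473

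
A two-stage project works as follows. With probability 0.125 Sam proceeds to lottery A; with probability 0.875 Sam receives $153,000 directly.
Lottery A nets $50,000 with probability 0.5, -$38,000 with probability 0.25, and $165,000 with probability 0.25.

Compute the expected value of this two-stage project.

$140,968.75

EV(A) = 0.5 × 50000 + 0.25 × (-38000) + 0.25 × 165000 = 25000 − 9500 + 41250 = 56750
Branch B: 153000 (certain)
Overall = 0.125 × 56750 + 0.875 × 153000 = 7093.75 + 133875 = 140968.75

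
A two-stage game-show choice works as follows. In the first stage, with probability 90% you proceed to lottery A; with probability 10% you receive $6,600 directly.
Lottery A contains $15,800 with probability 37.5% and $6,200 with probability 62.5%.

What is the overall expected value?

$9,480

EV(A) = 0.375 × 15800 + 0.625 × 6200 = 5925 + 3875 = 9800
Branch B: 6600 (certain)
Overall = 0.9 × 9800 + 0.1 × 6600 = 8820 + 660 = 9480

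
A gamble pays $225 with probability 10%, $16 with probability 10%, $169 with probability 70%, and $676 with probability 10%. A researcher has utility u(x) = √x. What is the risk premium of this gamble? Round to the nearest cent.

$25.04

E[u] = 0.1·√225 + 0.1·√16 + 0.7·√169 + 0.1·√676 = 0.1·15 + 0.1·4 + 0.7·13 + 0.1·26 = 13.6
CE = (13.6)² = 184.96
Risk premium = EV − CE = 210 − 184.96 = 25.04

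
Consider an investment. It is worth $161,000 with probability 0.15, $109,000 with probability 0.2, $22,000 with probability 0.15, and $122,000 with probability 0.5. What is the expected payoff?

EV = 0.15 × 161000 + 0.2 × 109000 + 0.15 × 22000 + 0.5 × 122000 = 24150 + 21800 + 3300 + 61000 = 110250

$110,250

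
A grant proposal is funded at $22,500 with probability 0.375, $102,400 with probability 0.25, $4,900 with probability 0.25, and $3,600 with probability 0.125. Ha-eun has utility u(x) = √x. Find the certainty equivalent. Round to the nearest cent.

$26,001.56

E[u] = 0.375·√22500 + 0.25·√102400 + 0.25·√4900 + 0.125·√3600 = 0.375·150 + 0.25·320 + 0.25·70 + 0.125·60 = 161.25
CE = (161.25)² = 26001.5625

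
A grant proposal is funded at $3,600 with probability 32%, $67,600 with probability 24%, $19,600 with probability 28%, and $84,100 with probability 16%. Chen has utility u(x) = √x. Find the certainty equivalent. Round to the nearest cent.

E[u] = 0.32·√3600 + 0.24·√67600 + 0.28·√19600 + 0.16·√84100 = 0.32·60 + 0.24·260 + 0.28·140 + 0.16·290 = 167.2
CE = (167.2)² = 27955.84

$27,955.84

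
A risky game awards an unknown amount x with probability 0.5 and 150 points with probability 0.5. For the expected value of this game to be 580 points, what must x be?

x = 1,010 points

0.5·x + 0.5·150 = 580
0.5·x = 580 − 75 = 505
x = 505 / 0.5 = 1010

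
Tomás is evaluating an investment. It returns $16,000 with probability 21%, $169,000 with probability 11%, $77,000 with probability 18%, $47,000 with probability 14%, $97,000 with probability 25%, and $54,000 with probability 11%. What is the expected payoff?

$72,580

EV = 0.21 × 16000 + 0.11 × 169000 + 0.18 × 77000 + 0.14 × 47000 + 0.25 × 97000 + 0.11 × 54000 = 3360 + 18590 + 13860 + 6580 + 24250 + 5940 = 72580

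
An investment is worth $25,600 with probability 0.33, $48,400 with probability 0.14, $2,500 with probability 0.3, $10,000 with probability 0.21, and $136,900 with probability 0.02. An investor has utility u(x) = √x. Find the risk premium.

E[u] = 0.33·√25600 + 0.14·√48400 + 0.3·√2500 + 0.21·√10000 + 0.02·√136900 = 0.33·160 + 0.14·220 + 0.3·50 + 0.21·100 + 0.02·370 = 127
CE = (127)² = 16129
Risk premium = EV − CE = 20812 − 16129 = 4683

$4,683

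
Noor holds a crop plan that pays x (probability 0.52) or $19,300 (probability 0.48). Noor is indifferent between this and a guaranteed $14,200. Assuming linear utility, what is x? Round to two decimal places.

x = $9,492.31

0.52·x + 0.48·19300 = 14200
0.52·x = 14200 − 9264 = 4936
x = 4936 / 0.52 = 9492.3077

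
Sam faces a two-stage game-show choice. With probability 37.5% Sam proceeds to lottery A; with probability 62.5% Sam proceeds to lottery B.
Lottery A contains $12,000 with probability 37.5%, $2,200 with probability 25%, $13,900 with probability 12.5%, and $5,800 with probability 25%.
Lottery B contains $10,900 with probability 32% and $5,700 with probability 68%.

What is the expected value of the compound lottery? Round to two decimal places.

$7,691.56

EV(A) = 0.375 × 12000 + 0.25 × 2200 + 0.125 × 13900 + 0.25 × 5800 = 4500 + 550 + 1737.5 + 1450 = 8237.5
EV(B) = 0.32 × 10900 + 0.68 × 5700 = 3488 + 3876 = 7364
Overall = 0.375 × 8237.5 + 0.625 × 7364 = 3089.0625 + 4602.5 = 7691.5625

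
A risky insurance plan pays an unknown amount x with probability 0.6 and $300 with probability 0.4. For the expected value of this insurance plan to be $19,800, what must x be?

0.6·x + 0.4·300 = 19800
0.6·x = 19800 − 120 = 19680
x = 19680 / 0.6 = 32800

x = $32,800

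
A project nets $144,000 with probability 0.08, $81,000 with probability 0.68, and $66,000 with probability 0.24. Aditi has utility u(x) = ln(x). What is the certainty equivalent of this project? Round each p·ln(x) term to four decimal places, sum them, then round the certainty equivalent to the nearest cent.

$80,748.93

E[u] = 0.08·ln(144000) + 0.68·ln(81000) + 0.24·ln(66000) = 0.9502 + 7.6855 + 2.6634 = 11.2991
CE = e^11.2991 ≈ 80748.93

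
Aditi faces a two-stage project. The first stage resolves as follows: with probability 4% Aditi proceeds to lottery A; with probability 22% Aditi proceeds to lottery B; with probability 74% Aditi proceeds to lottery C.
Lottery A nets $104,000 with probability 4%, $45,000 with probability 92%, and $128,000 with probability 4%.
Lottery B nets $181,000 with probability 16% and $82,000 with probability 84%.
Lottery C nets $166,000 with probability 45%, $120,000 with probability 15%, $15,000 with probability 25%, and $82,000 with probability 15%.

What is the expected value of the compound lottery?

$104,027

EV(A) = 0.04 × 104000 + 0.92 × 45000 + 0.04 × 128000 = 4160 + 41400 + 5120 = 50680
EV(B) = 0.16 × 181000 + 0.84 × 82000 = 28960 + 68880 = 97840
EV(C) = 0.45 × 166000 + 0.15 × 120000 + 0.25 × 15000 + 0.15 × 82000 = 74700 + 18000 + 3750 + 12300 = 108750
Overall = 0.04 × 50680 + 0.22 × 97840 + 0.74 × 108750 = 2027.2 + 21524.8 + 80475 = 104027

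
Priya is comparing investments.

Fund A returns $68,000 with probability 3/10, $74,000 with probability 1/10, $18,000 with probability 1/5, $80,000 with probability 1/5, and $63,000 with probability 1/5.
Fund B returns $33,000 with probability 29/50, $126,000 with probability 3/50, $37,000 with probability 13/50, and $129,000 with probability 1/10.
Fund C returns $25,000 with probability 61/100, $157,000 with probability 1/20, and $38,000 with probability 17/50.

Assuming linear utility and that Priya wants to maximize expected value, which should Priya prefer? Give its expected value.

Fund A = 3/10 × 68000 + 1/10 × 74000 + 1/5 × 18000 + 1/5 × 80000 + 1/5 × 63000 = 20400 + 7400 + 3600 + 16000 + 12600 = 60000
Fund B = 29/50 × 33000 + 3/50 × 126000 + 13/50 × 37000 + 1/10 × 129000 = 19140 + 7560 + 9620 + 12900 = 49220
Fund C = 61/100 × 25000 + 1/20 × 157000 + 17/50 × 38000 = 15250 + 7850 + 12920 = 36020

Fund A ($60,000)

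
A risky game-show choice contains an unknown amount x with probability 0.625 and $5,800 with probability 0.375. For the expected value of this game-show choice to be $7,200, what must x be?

0.625·x + 0.375·5800 = 7200
0.625·x = 7200 − 2175 = 5025
x = 5025 / 0.625 = 8040

x = $8,040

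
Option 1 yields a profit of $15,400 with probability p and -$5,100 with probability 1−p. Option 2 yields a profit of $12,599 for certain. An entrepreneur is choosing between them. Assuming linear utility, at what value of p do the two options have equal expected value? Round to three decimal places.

p·15400 + (1−p)·(-5100) = 12599
20500p − 5100 = 12599
p = (12599 + 5100) / 20500

p = 0.863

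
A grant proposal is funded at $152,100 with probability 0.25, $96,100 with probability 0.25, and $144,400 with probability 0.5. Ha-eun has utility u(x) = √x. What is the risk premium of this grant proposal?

E[u] = 0.25·√152100 + 0.25·√96100 + 0.5·√144400 = 0.25·390 + 0.25·310 + 0.5·380 = 365
CE = (365)² = 133225
Risk premium = EV − CE = 134250 − 133225 = 1025

$1,025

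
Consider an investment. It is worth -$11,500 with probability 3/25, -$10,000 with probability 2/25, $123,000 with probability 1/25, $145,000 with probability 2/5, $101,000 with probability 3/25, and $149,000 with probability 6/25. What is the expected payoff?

$108,620

EV = 3/25 × (-11500) + 2/25 × (-10000) + 1/25 × 123000 + 2/5 × 145000 + 3/25 × 101000 + 6/25 × 149000 = -1380 − 800 + 4920 + 58000 + 12120 + 35760 = 108620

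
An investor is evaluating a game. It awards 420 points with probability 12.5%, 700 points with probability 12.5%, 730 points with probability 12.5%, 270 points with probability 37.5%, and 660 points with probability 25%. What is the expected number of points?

EV = 0.125 × 420 + 0.125 × 700 + 0.125 × 730 + 0.375 × 270 + 0.25 × 660 = 52.5 + 87.5 + 91.25 + 101.25 + 165 = 497.5

497.5 points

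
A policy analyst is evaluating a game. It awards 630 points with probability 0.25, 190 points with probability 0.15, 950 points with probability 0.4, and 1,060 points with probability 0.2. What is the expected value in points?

778 points

EV = 0.25 × 630 + 0.15 × 190 + 0.4 × 950 + 0.2 × 1060 = 157.5 + 28.5 + 380 + 212 = 778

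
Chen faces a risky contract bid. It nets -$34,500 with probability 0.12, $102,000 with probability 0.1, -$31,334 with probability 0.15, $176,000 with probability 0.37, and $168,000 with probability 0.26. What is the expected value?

EV = 0.12 × (-34500) + 0.1 × 102000 + 0.15 × (-31334) + 0.37 × 176000 + 0.26 × 168000 = -4140 + 10200 − 4700.1 + 65120 + 43680 = 110159.9

$110,159.90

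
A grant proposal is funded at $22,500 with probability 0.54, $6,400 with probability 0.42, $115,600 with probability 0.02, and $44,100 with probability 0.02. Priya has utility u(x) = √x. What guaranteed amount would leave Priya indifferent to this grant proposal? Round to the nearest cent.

E[u] = 0.54·√22500 + 0.42·√6400 + 0.02·√115600 + 0.02·√44100 = 0.54·150 + 0.42·80 + 0.02·340 + 0.02·210 = 125.6
CE = (125.6)² = 15775.36

$15,775.36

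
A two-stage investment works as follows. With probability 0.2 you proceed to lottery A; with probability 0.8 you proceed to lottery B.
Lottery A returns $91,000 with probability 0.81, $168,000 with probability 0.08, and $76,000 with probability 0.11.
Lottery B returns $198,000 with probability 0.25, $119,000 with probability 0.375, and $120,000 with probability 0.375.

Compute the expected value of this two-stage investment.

EV(A) = 0.81 × 91000 + 0.08 × 168000 + 0.11 × 76000 = 73710 + 13440 + 8360 = 95510
EV(B) = 0.25 × 198000 + 0.375 × 119000 + 0.375 × 120000 = 49500 + 44625 + 45000 = 139125
Overall = 0.2 × 95510 + 0.8 × 139125 = 19102 + 111300 = 130402

$130,402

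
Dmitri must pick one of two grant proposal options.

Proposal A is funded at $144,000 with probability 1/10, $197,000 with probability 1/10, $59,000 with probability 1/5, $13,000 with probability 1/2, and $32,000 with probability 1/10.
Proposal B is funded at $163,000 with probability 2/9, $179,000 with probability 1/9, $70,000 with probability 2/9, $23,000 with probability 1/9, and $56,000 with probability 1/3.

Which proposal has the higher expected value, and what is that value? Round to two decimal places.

Proposal B ($92,888.89)

Proposal A = 1/10 × 144000 + 1/10 × 197000 + 1/5 × 59000 + 1/2 × 13000 + 1/10 × 32000 = 14400 + 19700 + 11800 + 6500 + 3200 = 55600
Proposal B = 2/9 × 163000 + 1/9 × 179000 + 2/9 × 70000 + 1/9 × 23000 + 1/3 × 56000 = 36222.2222 + 19888.8889 + 15555.5556 + 2555.5556 + 18666.6667 = 92888.8889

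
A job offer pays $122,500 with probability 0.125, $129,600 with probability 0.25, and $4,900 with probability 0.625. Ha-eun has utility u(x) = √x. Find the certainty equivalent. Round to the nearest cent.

$31,506.25

E[u] = 0.125·√122500 + 0.25·√129600 + 0.625·√4900 = 0.125·350 + 0.25·360 + 0.625·70 = 177.5
CE = (177.5)² = 31506.25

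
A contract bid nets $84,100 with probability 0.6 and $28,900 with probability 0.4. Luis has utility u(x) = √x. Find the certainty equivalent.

$58,564

E[u] = 0.6·√84100 + 0.4·√28900 = 0.6·290 + 0.4·170 = 242
CE = (242)² = 58564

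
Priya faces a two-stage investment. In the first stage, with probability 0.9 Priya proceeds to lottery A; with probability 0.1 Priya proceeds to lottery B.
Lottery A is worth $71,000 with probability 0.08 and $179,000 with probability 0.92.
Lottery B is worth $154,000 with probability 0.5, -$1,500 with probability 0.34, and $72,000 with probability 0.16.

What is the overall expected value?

$162,125

EV(A) = 0.08 × 71000 + 0.92 × 179000 = 5680 + 164680 = 170360
EV(B) = 0.5 × 154000 + 0.34 × (-1500) + 0.16 × 72000 = 77000 − 510 + 11520 = 88010
Overall = 0.9 × 170360 + 0.1 × 88010 = 153324 + 8801 = 162125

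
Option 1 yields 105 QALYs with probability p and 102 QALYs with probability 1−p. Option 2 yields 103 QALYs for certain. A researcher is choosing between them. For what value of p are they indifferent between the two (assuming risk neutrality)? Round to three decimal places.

p·105 + (1−p)·102 = 103
3p + 102 = 103
p = (103 − 102) / 3

p = 0.333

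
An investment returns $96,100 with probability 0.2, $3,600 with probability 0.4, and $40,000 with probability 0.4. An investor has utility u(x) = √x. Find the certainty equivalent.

E[u] = 0.2·√96100 + 0.4·√3600 + 0.4·√40000 = 0.2·310 + 0.4·60 + 0.4·200 = 166
CE = (166)² = 27556

$27,556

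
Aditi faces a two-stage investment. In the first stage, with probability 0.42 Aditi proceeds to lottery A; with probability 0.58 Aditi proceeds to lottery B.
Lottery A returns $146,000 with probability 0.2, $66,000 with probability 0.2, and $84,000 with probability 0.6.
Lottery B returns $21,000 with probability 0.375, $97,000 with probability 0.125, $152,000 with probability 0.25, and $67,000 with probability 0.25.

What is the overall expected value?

EV(A) = 0.2 × 146000 + 0.2 × 66000 + 0.6 × 84000 = 29200 + 13200 + 50400 = 92800
EV(B) = 0.375 × 21000 + 0.125 × 97000 + 0.25 × 152000 + 0.25 × 67000 = 7875 + 12125 + 38000 + 16750 = 74750
Overall = 0.42 × 92800 + 0.58 × 74750 = 38976 + 43355 = 82331

$82,331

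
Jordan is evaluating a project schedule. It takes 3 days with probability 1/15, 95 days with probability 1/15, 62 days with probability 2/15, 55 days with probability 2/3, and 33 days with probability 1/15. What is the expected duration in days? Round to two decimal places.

53.67 days

EV = 1/15 × 3 + 1/15 × 95 + 2/15 × 62 + 2/3 × 55 + 1/15 × 33 = 0.2 + 6.3333 + 8.2667 + 36.6667 + 2.2 = 53.6667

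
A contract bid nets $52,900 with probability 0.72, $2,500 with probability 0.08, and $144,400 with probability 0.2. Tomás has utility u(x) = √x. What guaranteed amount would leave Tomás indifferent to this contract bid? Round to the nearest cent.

E[u] = 0.72·√52900 + 0.08·√2500 + 0.2·√144400 = 0.72·230 + 0.08·50 + 0.2·380 = 245.6
CE = (245.6)² = 60319.36

$60,319.36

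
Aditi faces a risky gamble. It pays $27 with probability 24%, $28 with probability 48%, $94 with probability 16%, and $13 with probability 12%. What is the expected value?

EV = 0.24 × 27 + 0.48 × 28 + 0.16 × 94 + 0.12 × 13 = 6.48 + 13.44 + 15.04 + 1.56 = 36.52

$36.52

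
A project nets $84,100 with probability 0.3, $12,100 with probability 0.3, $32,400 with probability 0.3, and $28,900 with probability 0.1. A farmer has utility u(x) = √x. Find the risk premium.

E[u] = 0.3·√84100 + 0.3·√12100 + 0.3·√32400 + 0.1·√28900 = 0.3·290 + 0.3·110 + 0.3·180 + 0.1·170 = 191
CE = (191)² = 36481
Risk premium = EV − CE = 41470 − 36481 = 4989

$4,989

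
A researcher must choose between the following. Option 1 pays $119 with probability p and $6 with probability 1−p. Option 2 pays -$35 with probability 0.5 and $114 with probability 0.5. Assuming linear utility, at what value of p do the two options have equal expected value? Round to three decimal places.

EV(Option 2) = 0.5 × (-35) + 0.5 × 114 = -17.5 + 57 = 39.5
p·119 + (1−p)·6 = 39.5
113p + 6 = 39.5
p = (39.5 − 6) / 113

p = 0.296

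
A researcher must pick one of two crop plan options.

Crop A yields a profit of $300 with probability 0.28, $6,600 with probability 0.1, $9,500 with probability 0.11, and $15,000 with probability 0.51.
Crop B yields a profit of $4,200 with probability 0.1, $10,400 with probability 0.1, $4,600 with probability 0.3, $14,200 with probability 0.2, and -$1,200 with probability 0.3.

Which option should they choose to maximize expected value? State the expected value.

Crop A = 0.28 × 300 + 0.1 × 6600 + 0.11 × 9500 + 0.51 × 15000 = 84 + 660 + 1045 + 7650 = 9439
Crop B = 0.1 × 4200 + 0.1 × 10400 + 0.3 × 4600 + 0.2 × 14200 + 0.3 × (-1200) = 420 + 1040 + 1380 + 2840 − 360 = 5320

Crop A ($9,439)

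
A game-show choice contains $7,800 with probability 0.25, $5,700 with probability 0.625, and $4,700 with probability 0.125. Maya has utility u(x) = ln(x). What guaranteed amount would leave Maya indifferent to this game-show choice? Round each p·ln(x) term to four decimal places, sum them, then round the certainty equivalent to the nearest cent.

$6,017.94

E[u] = 0.25·ln(7800) + 0.625·ln(5700) + 0.125·ln(4700) = 2.2405 + 5.4051 + 1.0569 = 8.7025
CE = e^8.7025 ≈ 6017.94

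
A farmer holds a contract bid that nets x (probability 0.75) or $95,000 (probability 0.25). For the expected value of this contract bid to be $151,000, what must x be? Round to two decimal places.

0.75·x + 0.25·95000 = 151000
0.75·x = 151000 − 23750 = 127250
x = 127250 / 0.75 = 169666.6667

x = $169,666.67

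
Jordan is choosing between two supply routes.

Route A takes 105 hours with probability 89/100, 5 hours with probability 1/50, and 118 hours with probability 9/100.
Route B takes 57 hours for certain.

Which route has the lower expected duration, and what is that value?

Route A = 89/100 × 105 + 1/50 × 5 + 9/100 × 118 = 93.45 + 0.1 + 10.62 = 104.17
Route B: 57 (certain)

Route B (57 hours)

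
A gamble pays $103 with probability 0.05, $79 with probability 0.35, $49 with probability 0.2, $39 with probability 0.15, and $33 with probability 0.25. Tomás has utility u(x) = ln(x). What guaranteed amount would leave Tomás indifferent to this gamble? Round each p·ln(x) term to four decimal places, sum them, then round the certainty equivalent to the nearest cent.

$52.61

E[u] = 0.05·ln(103) + 0.35·ln(79) + 0.2·ln(49) + 0.15·ln(39) + 0.25·ln(33) = 0.2317 + 1.5293 + 0.7784 + 0.5495 + 0.8741 = 3.9630
CE = e^3.9630 ≈ 52.61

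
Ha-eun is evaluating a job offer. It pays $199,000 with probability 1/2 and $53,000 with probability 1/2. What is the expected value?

EV = 1/2 × 199000 + 1/2 × 53000 = 99500 + 26500 = 126000

$126,000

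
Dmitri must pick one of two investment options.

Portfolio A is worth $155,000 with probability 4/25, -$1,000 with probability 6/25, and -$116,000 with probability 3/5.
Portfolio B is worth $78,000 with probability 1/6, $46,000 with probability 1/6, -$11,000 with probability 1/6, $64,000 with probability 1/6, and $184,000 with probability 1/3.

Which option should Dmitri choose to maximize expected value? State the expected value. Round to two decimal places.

Portfolio B ($90,833.33)

Portfolio A = 4/25 × 155000 + 6/25 × (-1000) + 3/5 × (-116000) = 24800 − 240 − 69600 = -45040
Portfolio B = 1/6 × 78000 + 1/6 × 46000 + 1/6 × (-11000) + 1/6 × 64000 + 1/3 × 184000 = 13000 + 7666.6667 − 1833.3333 + 10666.6667 + 61333.3333 = 90833.3333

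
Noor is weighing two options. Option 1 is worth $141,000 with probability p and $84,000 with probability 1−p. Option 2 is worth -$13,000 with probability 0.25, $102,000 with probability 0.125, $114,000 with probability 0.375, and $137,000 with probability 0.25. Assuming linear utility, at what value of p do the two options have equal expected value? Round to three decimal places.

p = 0.044

EV(Option 2) = 0.25 × (-13000) + 0.125 × 102000 + 0.375 × 114000 + 0.25 × 137000 = -3250 + 12750 + 42750 + 34250 = 86500
p·141000 + (1−p)·84000 = 86500
57000p + 84000 = 86500
p = (86500 − 84000) / 57000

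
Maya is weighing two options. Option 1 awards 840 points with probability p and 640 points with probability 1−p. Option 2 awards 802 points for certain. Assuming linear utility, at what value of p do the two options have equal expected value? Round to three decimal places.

p·840 + (1−p)·640 = 802
200p + 640 = 802
p = (802 − 640) / 200

p = 0.810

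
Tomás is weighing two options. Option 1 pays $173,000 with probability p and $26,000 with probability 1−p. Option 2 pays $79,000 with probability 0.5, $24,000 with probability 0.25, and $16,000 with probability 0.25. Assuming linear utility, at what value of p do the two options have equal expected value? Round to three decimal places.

p = 0.160

EV(Option 2) = 0.5 × 79000 + 0.25 × 24000 + 0.25 × 16000 = 39500 + 6000 + 4000 = 49500
p·173000 + (1−p)·26000 = 49500
147000p + 26000 = 49500
p = (49500 − 26000) / 147000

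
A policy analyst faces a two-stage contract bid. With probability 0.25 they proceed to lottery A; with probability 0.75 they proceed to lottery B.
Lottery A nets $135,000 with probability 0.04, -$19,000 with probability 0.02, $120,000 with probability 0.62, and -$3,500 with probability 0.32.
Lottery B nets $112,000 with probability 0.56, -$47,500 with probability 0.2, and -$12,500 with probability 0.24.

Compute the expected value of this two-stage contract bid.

EV(A) = 0.04 × 135000 + 0.02 × (-19000) + 0.62 × 120000 + 0.32 × (-3500) = 5400 − 380 + 74400 − 1120 = 78300
EV(B) = 0.56 × 112000 + 0.2 × (-47500) + 0.24 × (-12500) = 62720 − 9500 − 3000 = 50220
Overall = 0.25 × 78300 + 0.75 × 50220 = 19575 + 37665 = 57240

$57,240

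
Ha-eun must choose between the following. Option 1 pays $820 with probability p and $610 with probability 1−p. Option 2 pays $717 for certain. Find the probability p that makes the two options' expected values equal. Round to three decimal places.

p·820 + (1−p)·610 = 717
210p + 610 = 717
p = (717 − 610) / 210

p = 0.510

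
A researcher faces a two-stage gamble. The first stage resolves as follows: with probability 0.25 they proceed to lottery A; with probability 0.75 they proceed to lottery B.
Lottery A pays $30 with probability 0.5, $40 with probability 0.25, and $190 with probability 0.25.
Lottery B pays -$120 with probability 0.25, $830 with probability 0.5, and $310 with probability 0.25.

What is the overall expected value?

EV(A) = 0.5 × 30 + 0.25 × 40 + 0.25 × 190 = 15 + 10 + 47.5 = 72.5
EV(B) = 0.25 × (-120) + 0.5 × 830 + 0.25 × 310 = -30 + 415 + 77.5 = 462.5
Overall = 0.25 × 72.5 + 0.75 × 462.5 = 18.125 + 346.875 = 365

$365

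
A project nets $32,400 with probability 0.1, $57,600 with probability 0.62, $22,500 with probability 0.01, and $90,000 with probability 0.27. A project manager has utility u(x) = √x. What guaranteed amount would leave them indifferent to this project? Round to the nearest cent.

$62,150.49

E[u] = 0.1·√32400 + 0.62·√57600 + 0.01·√22500 + 0.27·√90000 = 0.1·180 + 0.62·240 + 0.01·150 + 0.27·300 = 249.3
CE = (249.3)² = 62150.49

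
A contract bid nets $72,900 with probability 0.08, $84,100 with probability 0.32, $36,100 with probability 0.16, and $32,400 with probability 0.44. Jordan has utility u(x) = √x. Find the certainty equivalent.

E[u] = 0.08·√72900 + 0.32·√84100 + 0.16·√36100 + 0.44·√32400 = 0.08·270 + 0.32·290 + 0.16·190 + 0.44·180 = 224
CE = (224)² = 50176

$50,176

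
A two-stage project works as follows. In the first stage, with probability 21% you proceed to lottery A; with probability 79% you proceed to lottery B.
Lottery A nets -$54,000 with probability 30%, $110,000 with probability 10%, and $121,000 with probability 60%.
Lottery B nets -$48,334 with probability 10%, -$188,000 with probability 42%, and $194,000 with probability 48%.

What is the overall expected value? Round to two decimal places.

EV(A) = 0.3 × (-54000) + 0.1 × 110000 + 0.6 × 121000 = -16200 + 11000 + 72600 = 67400
EV(B) = 0.1 × (-48334) + 0.42 × (-188000) + 0.48 × 194000 = -4833.4 − 78960 + 93120 = 9326.6
Overall = 0.21 × 67400 + 0.79 × 9326.6 = 14154 + 7368.014 = 21522.014

$21,522.01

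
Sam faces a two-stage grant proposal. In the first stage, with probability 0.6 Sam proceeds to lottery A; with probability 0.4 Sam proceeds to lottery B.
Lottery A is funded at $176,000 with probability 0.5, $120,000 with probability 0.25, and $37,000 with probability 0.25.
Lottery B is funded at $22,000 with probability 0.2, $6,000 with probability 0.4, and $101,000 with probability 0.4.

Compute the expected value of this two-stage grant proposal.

$95,230

EV(A) = 0.5 × 176000 + 0.25 × 120000 + 0.25 × 37000 = 88000 + 30000 + 9250 = 127250
EV(B) = 0.2 × 22000 + 0.4 × 6000 + 0.4 × 101000 = 4400 + 2400 + 40400 = 47200
Overall = 0.6 × 127250 + 0.4 × 47200 = 76350 + 18880 = 95230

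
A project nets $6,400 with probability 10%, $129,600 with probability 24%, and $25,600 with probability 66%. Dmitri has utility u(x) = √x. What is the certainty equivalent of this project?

$40,000

E[u] = 0.1·√6400 + 0.24·√129600 + 0.66·√25600 = 0.1·80 + 0.24·360 + 0.66·160 = 200
CE = (200)² = 40000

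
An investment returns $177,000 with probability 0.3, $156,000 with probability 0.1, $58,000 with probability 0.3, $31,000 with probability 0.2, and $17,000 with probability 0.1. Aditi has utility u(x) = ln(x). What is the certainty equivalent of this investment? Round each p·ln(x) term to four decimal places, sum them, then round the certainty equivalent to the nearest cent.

$69,835.66

E[u] = 0.3·ln(177000) + 0.1·ln(156000) + 0.3·ln(58000) + 0.2·ln(31000) + 0.1·ln(17000) = 3.6252 + 1.1958 + 3.2905 + 2.0683 + 0.9741 = 11.1539
CE = e^11.1539 ≈ 69835.66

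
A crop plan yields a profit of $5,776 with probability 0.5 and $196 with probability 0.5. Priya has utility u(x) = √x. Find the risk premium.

$961

E[u] = 0.5·√5776 + 0.5·√196 = 0.5·76 + 0.5·14 = 45
CE = (45)² = 2025
Risk premium = EV − CE = 2986 − 2025 = 961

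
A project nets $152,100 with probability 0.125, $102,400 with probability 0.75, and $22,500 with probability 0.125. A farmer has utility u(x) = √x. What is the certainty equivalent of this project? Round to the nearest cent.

E[u] = 0.125·√152100 + 0.75·√102400 + 0.125·√22500 = 0.125·390 + 0.75·320 + 0.125·150 = 307.5
CE = (307.5)² = 94556.25

$94,556.25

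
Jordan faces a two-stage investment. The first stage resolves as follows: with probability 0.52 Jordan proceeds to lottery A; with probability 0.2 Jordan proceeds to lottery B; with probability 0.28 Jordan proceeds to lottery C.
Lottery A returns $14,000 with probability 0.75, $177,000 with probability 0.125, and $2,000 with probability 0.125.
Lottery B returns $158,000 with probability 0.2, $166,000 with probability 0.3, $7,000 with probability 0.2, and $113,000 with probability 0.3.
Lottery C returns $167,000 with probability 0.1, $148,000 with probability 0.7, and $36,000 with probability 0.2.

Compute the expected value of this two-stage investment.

$76,135

EV(A) = 0.75 × 14000 + 0.125 × 177000 + 0.125 × 2000 = 10500 + 22125 + 250 = 32875
EV(B) = 0.2 × 158000 + 0.3 × 166000 + 0.2 × 7000 + 0.3 × 113000 = 31600 + 49800 + 1400 + 33900 = 116700
EV(C) = 0.1 × 167000 + 0.7 × 148000 + 0.2 × 36000 = 16700 + 103600 + 7200 = 127500
Overall = 0.52 × 32875 + 0.2 × 116700 + 0.28 × 127500 = 17095 + 23340 + 35700 = 76135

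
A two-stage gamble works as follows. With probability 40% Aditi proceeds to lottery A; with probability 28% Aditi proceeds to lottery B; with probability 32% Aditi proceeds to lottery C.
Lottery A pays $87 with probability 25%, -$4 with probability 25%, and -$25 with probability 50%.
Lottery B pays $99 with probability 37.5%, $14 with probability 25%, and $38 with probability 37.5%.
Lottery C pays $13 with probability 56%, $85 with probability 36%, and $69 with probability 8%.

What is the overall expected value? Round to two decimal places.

$32.55

EV(A) = 0.25 × 87 + 0.25 × (-4) + 0.5 × (-25) = 21.75 − 1 − 12.5 = 8.25
EV(B) = 0.375 × 99 + 0.25 × 14 + 0.375 × 38 = 37.125 + 3.5 + 14.25 = 54.875
EV(C) = 0.56 × 13 + 0.36 × 85 + 0.08 × 69 = 7.28 + 30.6 + 5.52 = 43.4
Overall = 0.4 × 8.25 + 0.28 × 54.875 + 0.32 × 43.4 = 3.3 + 15.365 + 13.888 = 32.553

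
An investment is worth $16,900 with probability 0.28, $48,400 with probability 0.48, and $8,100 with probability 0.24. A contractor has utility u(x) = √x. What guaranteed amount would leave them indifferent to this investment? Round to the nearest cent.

E[u] = 0.28·√16900 + 0.48·√48400 + 0.24·√8100 = 0.28·130 + 0.48·220 + 0.24·90 = 163.6
CE = (163.6)² = 26764.96

$26,764.96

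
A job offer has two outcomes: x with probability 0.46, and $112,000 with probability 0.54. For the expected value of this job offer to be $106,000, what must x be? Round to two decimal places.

0.46·x + 0.54·112000 = 106000
0.46·x = 106000 − 60480 = 45520
x = 45520 / 0.46 = 98956.5217

x = $98,956.52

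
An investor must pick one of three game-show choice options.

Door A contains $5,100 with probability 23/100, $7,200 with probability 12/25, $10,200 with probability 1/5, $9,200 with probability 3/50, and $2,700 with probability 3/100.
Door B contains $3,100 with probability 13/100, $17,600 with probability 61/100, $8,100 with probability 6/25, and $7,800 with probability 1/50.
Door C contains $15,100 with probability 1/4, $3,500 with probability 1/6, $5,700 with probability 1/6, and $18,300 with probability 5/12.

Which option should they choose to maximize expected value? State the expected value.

Door A = 23/100 × 5100 + 12/25 × 7200 + 1/5 × 10200 + 3/50 × 9200 + 3/100 × 2700 = 1173 + 3456 + 2040 + 552 + 81 = 7302
Door B = 13/100 × 3100 + 61/100 × 17600 + 6/25 × 8100 + 1/50 × 7800 = 403 + 10736 + 1944 + 156 = 13239
Door C = 1/4 × 15100 + 1/6 × 3500 + 1/6 × 5700 + 5/12 × 18300 = 3775 + 583.3333 + 950 + 7625 = 12933.3333

Door B ($13,239)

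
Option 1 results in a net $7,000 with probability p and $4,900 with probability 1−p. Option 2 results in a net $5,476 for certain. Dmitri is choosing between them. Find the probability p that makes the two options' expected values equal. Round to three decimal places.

p·7000 + (1−p)·4900 = 5476
2100p + 4900 = 5476
p = (5476 − 4900) / 2100

p = 0.274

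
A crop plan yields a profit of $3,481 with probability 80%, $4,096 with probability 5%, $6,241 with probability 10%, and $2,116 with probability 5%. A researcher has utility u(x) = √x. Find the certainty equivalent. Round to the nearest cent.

E[u] = 0.8·√3481 + 0.05·√4096 + 0.1·√6241 + 0.05·√2116 = 0.8·59 + 0.05·64 + 0.1·79 + 0.05·46 = 60.6
CE = (60.6)² = 3672.36

$3,672.36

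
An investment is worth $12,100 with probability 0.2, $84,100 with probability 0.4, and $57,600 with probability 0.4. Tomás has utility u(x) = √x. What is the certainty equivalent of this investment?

$54,756

E[u] = 0.2·√12100 + 0.4·√84100 + 0.4·√57600 = 0.2·110 + 0.4·290 + 0.4·240 = 234
CE = (234)² = 54756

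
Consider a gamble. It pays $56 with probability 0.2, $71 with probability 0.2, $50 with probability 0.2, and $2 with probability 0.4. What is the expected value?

EV = 0.2 × 56 + 0.2 × 71 + 0.2 × 50 + 0.4 × 2 = 11.2 + 14.2 + 10 + 0.8 = 36.2

$36.20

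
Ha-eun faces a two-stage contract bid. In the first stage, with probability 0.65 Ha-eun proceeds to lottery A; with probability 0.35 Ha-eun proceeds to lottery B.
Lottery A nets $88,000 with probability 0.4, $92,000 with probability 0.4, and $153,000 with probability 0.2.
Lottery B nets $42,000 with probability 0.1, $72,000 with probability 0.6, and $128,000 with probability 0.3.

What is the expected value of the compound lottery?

EV(A) = 0.4 × 88000 + 0.4 × 92000 + 0.2 × 153000 = 35200 + 36800 + 30600 = 102600
EV(B) = 0.1 × 42000 + 0.6 × 72000 + 0.3 × 128000 = 4200 + 43200 + 38400 = 85800
Overall = 0.65 × 102600 + 0.35 × 85800 = 66690 + 30030 = 96720

$96,720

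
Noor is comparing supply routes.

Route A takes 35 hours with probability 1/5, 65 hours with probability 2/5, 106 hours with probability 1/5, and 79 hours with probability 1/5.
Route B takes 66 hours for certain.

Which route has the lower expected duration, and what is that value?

Route A = 1/5 × 35 + 2/5 × 65 + 1/5 × 106 + 1/5 × 79 = 7 + 26 + 21.2 + 15.8 = 70
Route B: 66 (certain)

Route B (66 hours)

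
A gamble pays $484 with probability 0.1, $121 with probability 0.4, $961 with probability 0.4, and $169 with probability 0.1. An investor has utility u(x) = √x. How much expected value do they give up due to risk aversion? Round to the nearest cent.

E[u] = 0.1·√484 + 0.4·√121 + 0.4·√961 + 0.1·√169 = 0.1·22 + 0.4·11 + 0.4·31 + 0.1·13 = 20.3
CE = (20.3)² = 412.09
Risk premium = EV − CE = 498.1 − 412.09 = 86.01

$86.01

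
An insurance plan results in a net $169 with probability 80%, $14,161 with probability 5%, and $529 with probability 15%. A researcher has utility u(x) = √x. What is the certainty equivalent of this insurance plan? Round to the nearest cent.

E[u] = 0.8·√169 + 0.05·√14161 + 0.15·√529 = 0.8·13 + 0.05·119 + 0.15·23 = 19.8
CE = (19.8)² = 392.04

$392.04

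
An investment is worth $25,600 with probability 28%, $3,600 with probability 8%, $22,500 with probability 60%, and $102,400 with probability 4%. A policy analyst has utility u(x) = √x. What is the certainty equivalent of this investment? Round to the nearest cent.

$23,225.76

E[u] = 0.28·√25600 + 0.08·√3600 + 0.6·√22500 + 0.04·√102400 = 0.28·160 + 0.08·60 + 0.6·150 + 0.04·320 = 152.4
CE = (152.4)² = 23225.76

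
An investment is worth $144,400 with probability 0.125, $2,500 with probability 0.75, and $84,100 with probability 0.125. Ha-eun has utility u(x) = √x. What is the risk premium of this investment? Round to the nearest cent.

E[u] = 0.125·√144400 + 0.75·√2500 + 0.125·√84100 = 0.125·380 + 0.75·50 + 0.125·290 = 121.25
CE = (121.25)² = 14701.5625
Risk premium = EV − CE = 30437.5 − 14701.5625 = 15735.9375

$15,735.94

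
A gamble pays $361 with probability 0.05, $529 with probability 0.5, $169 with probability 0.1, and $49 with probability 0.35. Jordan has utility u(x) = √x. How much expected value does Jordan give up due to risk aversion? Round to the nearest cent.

$54.16

E[u] = 0.05·√361 + 0.5·√529 + 0.1·√169 + 0.35·√49 = 0.05·19 + 0.5·23 + 0.1·13 + 0.35·7 = 16.2
CE = (16.2)² = 262.44
Risk premium = EV − CE = 316.6 − 262.44 = 54.16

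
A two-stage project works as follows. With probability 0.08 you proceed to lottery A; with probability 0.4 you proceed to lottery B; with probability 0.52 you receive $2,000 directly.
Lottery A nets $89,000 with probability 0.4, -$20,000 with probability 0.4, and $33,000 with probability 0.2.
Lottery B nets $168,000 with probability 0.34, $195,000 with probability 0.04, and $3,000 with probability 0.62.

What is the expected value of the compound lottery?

$30,488

EV(A) = 0.4 × 89000 + 0.4 × (-20000) + 0.2 × 33000 = 35600 − 8000 + 6600 = 34200
EV(B) = 0.34 × 168000 + 0.04 × 195000 + 0.62 × 3000 = 57120 + 7800 + 1860 = 66780
Branch C: 2000 (certain)
Overall = 0.08 × 34200 + 0.4 × 66780 + 0.52 × 2000 = 2736 + 26712 + 1040 = 30488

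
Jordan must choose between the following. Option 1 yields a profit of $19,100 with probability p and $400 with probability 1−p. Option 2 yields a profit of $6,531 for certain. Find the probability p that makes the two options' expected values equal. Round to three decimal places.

p = 0.328

p·19100 + (1−p)·400 = 6531
18700p + 400 = 6531
p = (6531 − 400) / 18700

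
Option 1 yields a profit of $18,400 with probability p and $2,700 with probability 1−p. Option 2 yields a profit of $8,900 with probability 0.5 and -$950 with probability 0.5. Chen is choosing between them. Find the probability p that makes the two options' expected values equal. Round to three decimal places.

EV(Option 2) = 0.5 × 8900 + 0.5 × (-950) = 4450 − 475 = 3975
p·18400 + (1−p)·2700 = 3975
15700p + 2700 = 3975
p = (3975 − 2700) / 15700

p = 0.081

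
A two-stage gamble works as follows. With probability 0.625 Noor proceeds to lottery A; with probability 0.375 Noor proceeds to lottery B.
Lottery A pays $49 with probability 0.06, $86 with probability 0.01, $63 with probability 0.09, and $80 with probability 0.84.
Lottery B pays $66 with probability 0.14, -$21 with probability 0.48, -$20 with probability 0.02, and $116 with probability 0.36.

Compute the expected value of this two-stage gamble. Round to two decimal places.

EV(A) = 0.06 × 49 + 0.01 × 86 + 0.09 × 63 + 0.84 × 80 = 2.94 + 0.86 + 5.67 + 67.2 = 76.67
EV(B) = 0.14 × 66 + 0.48 × (-21) + 0.02 × (-20) + 0.36 × 116 = 9.24 − 10.08 − 0.4 + 41.76 = 40.52
Overall = 0.625 × 76.67 + 0.375 × 40.52 = 47.91875 + 15.195 = 63.11375

$63.11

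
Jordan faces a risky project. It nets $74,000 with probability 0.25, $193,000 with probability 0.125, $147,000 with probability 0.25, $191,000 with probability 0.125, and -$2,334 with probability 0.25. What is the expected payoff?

EV = 0.25 × 74000 + 0.125 × 193000 + 0.25 × 147000 + 0.125 × 191000 + 0.25 × (-2334) = 18500 + 24125 + 36750 + 23875 − 583.5 = 102666.5

$102,666.50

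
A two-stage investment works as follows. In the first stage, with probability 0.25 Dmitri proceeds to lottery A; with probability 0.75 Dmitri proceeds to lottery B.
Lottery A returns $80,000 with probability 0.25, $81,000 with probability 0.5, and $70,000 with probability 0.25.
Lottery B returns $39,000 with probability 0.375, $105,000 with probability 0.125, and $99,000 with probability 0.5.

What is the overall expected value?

$77,437.50

EV(A) = 0.25 × 80000 + 0.5 × 81000 + 0.25 × 70000 = 20000 + 40500 + 17500 = 78000
EV(B) = 0.375 × 39000 + 0.125 × 105000 + 0.5 × 99000 = 14625 + 13125 + 49500 = 77250
Overall = 0.25 × 78000 + 0.75 × 77250 = 19500 + 57937.5 = 77437.5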